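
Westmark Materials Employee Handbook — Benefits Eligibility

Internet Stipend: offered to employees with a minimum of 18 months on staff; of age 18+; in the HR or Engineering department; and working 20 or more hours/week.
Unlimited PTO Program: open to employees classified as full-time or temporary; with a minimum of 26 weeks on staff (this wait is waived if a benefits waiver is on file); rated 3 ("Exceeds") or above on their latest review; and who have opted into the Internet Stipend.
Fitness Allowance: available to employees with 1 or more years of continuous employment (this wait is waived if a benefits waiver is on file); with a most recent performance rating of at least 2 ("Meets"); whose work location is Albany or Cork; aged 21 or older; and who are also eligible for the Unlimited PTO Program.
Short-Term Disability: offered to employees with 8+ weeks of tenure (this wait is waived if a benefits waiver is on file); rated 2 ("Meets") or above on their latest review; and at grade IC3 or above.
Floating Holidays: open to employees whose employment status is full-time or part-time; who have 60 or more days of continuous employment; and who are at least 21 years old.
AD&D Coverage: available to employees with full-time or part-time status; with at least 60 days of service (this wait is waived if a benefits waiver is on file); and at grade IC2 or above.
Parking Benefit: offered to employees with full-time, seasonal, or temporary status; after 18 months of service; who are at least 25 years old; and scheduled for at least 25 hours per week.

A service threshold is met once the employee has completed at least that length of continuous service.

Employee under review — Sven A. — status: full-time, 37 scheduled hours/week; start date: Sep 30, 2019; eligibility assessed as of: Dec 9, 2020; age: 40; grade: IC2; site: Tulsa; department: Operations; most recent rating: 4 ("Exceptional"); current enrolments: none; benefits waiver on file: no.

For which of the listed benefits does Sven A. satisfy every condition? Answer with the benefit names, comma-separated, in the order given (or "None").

Service from Sep 30, 2019 to Dec 9, 2020: 436 days.
Internet Stipend — service 436 days < 18 months (≈540 days) ✗ → not eligible.
Unlimited PTO Program — status full-time ✓; no waiver, service 436 days ≥ 26 weeks (≈182 days) ✓; rating 4 ≥ 3 ✓; not enrolled in Internet Stipend ✗ → not eligible.
Fitness Allowance — no waiver, service 436 days ≥ 1 year (≈365 days) ✓; rating 4 ≥ 2 ✓; site Tulsa ✗ (not Albany or Cork) → not eligible.
Short-Term Disability — no waiver, service 436 days ≥ 8 weeks (≈56 days) ✓; rating 4 ≥ 2 ✓; grade IC2 < IC3 ✗ → not eligible.
Floating Holidays — status full-time ✓; service 436 days ≥ 60 days ✓; age 40 ≥ 21 ✓ → eligible.
AD&D Coverage — status full-time ✓; no waiver, service 436 days ≥ 60 days ✓; grade IC2 ≥ IC2 ✓ → eligible.
Parking Benefit — status full-time ✓; service 436 days < 18 months (≈540 days) ✗ → not eligible.

Floating Holidays, AD&D Coverage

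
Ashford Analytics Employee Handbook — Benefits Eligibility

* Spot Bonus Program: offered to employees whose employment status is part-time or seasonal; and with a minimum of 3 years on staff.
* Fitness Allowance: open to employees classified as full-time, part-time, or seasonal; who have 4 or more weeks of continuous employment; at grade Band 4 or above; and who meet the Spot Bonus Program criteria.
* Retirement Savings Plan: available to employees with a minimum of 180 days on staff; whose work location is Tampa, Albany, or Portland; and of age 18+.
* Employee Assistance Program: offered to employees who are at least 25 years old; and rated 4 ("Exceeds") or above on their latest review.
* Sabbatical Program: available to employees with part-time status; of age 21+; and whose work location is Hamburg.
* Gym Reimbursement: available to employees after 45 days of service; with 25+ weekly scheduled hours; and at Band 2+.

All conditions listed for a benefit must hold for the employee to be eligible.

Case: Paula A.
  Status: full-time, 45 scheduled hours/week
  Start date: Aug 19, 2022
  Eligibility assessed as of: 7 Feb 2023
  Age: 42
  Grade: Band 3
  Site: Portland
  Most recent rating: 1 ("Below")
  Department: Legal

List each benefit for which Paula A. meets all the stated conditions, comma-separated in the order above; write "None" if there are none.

Gym Reimbursement

Service from Aug 19, 2022 to 7 Feb 2023: 172 days.
Spot Bonus Program — status full-time ✗ (requires part-time or seasonal) → not eligible.
Fitness Allowance — status full-time ✓; service 172 days ≥ 4 weeks (≈28 days) ✓; grade Band 3 < Band 4 ✗ → not eligible.
Retirement Savings Plan — service 172 days < 180 days ✗ → not eligible.
Employee Assistance Program — age 42 ≥ 25 ✓; rating 1 < 4 ✗ → not eligible.
Sabbatical Program — status full-time ✗ (requires part-time) → not eligible.
Gym Reimbursement — service 172 days ≥ 45 days ✓; 45 hrs/wk ≥ 25 ✓; grade Band 3 ≥ Band 2 ✓ → eligible.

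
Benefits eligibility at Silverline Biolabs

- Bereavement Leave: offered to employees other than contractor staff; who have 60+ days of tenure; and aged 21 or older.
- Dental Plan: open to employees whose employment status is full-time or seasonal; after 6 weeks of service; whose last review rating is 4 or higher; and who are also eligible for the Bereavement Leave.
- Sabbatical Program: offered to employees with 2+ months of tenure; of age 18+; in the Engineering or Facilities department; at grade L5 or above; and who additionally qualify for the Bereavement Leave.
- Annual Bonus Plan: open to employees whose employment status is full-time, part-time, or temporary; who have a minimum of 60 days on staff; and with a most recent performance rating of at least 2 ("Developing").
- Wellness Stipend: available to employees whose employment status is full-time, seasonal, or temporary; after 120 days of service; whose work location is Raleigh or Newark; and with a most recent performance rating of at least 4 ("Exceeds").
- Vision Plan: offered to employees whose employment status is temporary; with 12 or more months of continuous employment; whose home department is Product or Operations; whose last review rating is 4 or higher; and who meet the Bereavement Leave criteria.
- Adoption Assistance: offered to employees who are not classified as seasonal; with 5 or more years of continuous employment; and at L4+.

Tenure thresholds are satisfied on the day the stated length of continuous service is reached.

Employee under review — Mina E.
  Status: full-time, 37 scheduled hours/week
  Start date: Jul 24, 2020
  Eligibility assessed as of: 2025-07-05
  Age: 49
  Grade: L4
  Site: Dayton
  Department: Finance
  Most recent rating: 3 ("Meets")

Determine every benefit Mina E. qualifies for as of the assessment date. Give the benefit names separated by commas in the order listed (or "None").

Service from Jul 24, 2020 to 2025-07-05: 1807 days.
Bereavement Leave — status full-time ✓ (not excluded); service 1807 days ≥ 60 days ✓; age 49 ≥ 21 ✓ → eligible.
Dental Plan — status full-time ✓; service 1807 days ≥ 6 weeks (≈42 days) ✓; rating 3 < 4 ✗ → not eligible.
Sabbatical Program — service 1807 days ≥ 2 months (≈60 days) ✓; age 49 ≥ 18 ✓; dept Finance ✗ → not eligible.
Annual Bonus Plan — status full-time ✓; service 1807 days ≥ 60 days ✓; rating 3 ≥ 2 ✓ → eligible.
Wellness Stipend — status full-time ✓; service 1807 days ≥ 120 days ✓; site Dayton ✗ (not Raleigh or Newark) → not eligible.
Vision Plan — status full-time ✗ (requires temporary) → not eligible.
Adoption Assistance — status full-time ✓ (not excluded); service 1807 days < 5 years (≈1825 days) ✗ → not eligible.

Bereavement Leave, Annual Bonus Plan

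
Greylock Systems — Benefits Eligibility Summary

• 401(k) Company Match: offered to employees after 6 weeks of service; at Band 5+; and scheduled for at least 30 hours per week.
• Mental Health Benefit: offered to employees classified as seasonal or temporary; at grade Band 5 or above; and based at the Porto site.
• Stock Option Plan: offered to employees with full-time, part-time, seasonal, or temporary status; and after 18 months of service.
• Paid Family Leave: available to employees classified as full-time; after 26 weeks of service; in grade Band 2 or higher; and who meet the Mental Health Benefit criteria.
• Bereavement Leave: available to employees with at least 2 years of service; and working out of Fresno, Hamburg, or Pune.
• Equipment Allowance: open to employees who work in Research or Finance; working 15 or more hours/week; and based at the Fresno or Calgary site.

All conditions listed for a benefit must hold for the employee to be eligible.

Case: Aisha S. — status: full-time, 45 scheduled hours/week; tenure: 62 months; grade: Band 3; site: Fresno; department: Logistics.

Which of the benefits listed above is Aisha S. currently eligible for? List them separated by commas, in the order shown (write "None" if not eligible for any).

401(k) Company Match — service 62 months ≥ 6 weeks (≈42 days) ✓; grade Band 3 < Band 5 ✗ → not eligible.
Mental Health Benefit — status full-time ✗ (requires seasonal or temporary) → not eligible.
Stock Option Plan — status full-time ✓; service 62 months ≥ 18 months ✓ → eligible.
Paid Family Leave — status full-time ✓; service 62 months ≥ 26 weeks (≈182 days) ✓; grade Band 3 ≥ Band 2 ✓; not eligible for Mental Health Benefit ✗ → not eligible.
Bereavement Leave — service 62 months ≥ 2 years (≈730 days) ✓; site Fresno ✓ → eligible.
Equipment Allowance — dept Logistics ✗ → not eligible.

Stock Option Plan, Bereavement Leave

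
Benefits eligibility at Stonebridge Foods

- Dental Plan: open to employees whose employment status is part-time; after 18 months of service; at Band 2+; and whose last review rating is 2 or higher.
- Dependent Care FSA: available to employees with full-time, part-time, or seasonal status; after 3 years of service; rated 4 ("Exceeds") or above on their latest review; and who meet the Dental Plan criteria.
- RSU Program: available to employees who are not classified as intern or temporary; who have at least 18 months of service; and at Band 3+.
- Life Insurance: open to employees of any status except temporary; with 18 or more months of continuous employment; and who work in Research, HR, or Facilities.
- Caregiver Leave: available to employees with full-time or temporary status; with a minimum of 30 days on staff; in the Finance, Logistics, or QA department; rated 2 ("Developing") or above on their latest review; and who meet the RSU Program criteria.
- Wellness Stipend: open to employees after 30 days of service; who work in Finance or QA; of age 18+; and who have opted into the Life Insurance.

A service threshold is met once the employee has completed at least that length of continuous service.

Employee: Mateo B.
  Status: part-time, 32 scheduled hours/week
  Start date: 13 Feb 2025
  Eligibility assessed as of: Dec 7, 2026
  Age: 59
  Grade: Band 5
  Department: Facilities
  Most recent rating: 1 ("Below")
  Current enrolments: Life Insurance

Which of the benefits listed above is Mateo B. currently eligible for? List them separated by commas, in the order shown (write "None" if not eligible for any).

Service from 13 Feb 2025 to Dec 7, 2026: 662 days.
Dental Plan — status part-time ✓; service 662 days ≥ 18 months (≈540 days) ✓; grade Band 5 ≥ Band 2 ✓; rating 1 < 2 ✗ → not eligible.
Dependent Care FSA — status part-time ✓; service 662 days < 3 years (≈1095 days) ✗ → not eligible.
RSU Program — status part-time ✓ (not excluded); service 662 days ≥ 18 months (≈540 days) ✓; grade Band 5 ≥ Band 3 ✓ → eligible.
Life Insurance — status part-time ✓ (not excluded); service 662 days ≥ 18 months (≈540 days) ✓; dept Facilities ✓ → eligible.
Caregiver Leave — status part-time ✗ (requires full-time or temporary) → not eligible.
Wellness Stipend — service 662 days ≥ 30 days ✓; dept Facilities ✗ → not eligible.

RSU Program, Life Insurance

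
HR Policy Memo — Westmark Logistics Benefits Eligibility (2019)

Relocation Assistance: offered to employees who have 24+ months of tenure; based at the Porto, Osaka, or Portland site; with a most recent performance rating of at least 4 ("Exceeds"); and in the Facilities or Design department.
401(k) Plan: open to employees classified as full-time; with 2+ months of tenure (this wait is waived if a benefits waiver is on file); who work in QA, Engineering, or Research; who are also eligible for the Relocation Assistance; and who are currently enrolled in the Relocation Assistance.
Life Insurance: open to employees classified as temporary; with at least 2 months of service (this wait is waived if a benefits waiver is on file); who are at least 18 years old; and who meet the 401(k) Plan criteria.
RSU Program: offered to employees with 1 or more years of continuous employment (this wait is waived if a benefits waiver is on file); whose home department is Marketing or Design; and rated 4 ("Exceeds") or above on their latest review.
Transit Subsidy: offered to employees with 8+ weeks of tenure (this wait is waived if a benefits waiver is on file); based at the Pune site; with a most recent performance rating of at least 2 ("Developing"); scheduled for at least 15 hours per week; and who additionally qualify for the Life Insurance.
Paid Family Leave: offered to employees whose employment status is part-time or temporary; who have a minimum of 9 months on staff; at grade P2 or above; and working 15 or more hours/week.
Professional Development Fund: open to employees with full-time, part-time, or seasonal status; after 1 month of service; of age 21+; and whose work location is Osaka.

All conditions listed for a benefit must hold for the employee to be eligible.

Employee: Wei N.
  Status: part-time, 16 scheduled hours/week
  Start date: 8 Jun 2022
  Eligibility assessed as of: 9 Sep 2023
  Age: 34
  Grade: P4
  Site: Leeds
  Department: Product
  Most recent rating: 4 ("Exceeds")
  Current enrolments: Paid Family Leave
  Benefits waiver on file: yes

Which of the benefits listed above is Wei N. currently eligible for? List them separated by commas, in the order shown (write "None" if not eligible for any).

Service from 8 Jun 2022 to 9 Sep 2023: 458 days.
Relocation Assistance — service 458 days < 24 months (≈720 days) ✗ → not eligible.
401(k) Plan — status part-time ✗ (requires full-time) → not eligible.
Life Insurance — status part-time ✗ (requires temporary) → not eligible.
RSU Program — benefits waiver on file ✓; dept Product ✗ → not eligible.
Transit Subsidy — benefits waiver on file ✓; site Leeds ✗ (not Pune) → not eligible.
Paid Family Leave — status part-time ✓; service 458 days ≥ 9 months (≈270 days) ✓; grade P4 ≥ P2 ✓; 16 hrs/wk ≥ 15 ✓ → eligible.
Professional Development Fund — status part-time ✓; service 458 days ≥ 1 month (≈30 days) ✓; age 34 ≥ 21 ✓; site Leeds ✗ (not Osaka) → not eligible.

Paid Family Leave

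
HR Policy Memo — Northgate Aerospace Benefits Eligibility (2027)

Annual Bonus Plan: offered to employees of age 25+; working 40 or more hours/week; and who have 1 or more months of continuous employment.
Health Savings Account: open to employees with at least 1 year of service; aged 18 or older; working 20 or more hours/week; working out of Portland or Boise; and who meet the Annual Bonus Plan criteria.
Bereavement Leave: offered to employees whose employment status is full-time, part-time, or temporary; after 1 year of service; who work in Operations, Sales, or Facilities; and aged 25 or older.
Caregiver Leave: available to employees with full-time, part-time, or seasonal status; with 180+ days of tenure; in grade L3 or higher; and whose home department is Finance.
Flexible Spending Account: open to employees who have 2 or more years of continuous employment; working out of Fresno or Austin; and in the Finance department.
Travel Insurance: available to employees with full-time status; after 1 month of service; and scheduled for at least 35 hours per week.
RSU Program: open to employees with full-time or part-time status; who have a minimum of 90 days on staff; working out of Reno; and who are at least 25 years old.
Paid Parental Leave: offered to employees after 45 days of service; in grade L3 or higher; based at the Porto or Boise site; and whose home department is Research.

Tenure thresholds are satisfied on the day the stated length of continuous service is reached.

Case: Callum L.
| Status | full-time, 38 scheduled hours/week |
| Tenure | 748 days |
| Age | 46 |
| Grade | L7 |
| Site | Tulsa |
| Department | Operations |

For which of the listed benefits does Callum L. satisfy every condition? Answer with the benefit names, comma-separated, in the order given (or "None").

Annual Bonus Plan — age 46 ≥ 25 ✓; 38 hrs/wk < 40 ✗ → not eligible.
Health Savings Account — service 748 days ≥ 1 year (≈365 days) ✓; age 46 ≥ 18 ✓; 38 hrs/wk ≥ 20 ✓; site Tulsa ✗ (not Portland or Boise) → not eligible.
Bereavement Leave — status full-time ✓; service 748 days ≥ 1 year (≈365 days) ✓; dept Operations ✓; age 46 ≥ 25 ✓ → eligible.
Caregiver Leave — status full-time ✓; service 748 days ≥ 180 days ✓; grade L7 ≥ L3 ✓; dept Operations ✗ → not eligible.
Flexible Spending Account — service 748 days ≥ 2 years (≈730 days) ✓; site Tulsa ✗ (not Fresno or Austin) → not eligible.
Travel Insurance — status full-time ✓; service 748 days ≥ 1 month (≈30 days) ✓; 38 hrs/wk ≥ 35 ✓ → eligible.
RSU Program — status full-time ✓; service 748 days ≥ 90 days ✓; site Tulsa ✗ (not Reno) → not eligible.
Paid Parental Leave — service 748 days ≥ 45 days ✓; grade L7 ≥ L3 ✓; site Tulsa ✗ (not Porto or Boise) → not eligible.

Bereavement Leave, Travel Insurance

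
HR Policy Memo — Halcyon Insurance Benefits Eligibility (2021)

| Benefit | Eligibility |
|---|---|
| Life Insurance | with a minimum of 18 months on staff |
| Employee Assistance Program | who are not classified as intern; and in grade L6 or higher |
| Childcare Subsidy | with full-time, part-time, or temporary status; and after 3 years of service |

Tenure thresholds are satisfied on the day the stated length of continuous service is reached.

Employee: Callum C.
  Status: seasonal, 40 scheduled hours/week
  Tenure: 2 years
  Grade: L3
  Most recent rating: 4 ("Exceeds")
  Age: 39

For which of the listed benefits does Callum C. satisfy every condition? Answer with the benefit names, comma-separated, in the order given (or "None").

Life Insurance

Life Insurance — service 2 years ≥ 18 months (≈540 days) ✓ → eligible.
Employee Assistance Program — status seasonal ✓ (not excluded); grade L3 < L6 ✗ → not eligible.
Childcare Subsidy — status seasonal ✗ (requires full-time, part-time, or temporary) → not eligible.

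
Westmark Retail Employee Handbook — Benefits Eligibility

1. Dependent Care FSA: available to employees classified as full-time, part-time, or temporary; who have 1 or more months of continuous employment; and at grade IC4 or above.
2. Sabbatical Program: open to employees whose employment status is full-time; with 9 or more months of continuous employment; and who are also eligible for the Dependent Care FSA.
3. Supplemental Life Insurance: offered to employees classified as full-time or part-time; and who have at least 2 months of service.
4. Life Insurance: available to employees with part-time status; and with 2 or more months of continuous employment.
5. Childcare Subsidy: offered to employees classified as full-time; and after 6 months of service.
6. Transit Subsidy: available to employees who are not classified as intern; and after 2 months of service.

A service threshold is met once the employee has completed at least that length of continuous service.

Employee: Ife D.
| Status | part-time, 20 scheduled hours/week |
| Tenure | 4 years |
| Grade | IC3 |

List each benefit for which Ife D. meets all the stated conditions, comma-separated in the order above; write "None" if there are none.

Supplemental Life Insurance, Life Insurance, Transit Subsidy

Dependent Care FSA — status part-time ✓; service 4 years ≥ 1 month (≈30 days) ✓; grade IC3 < IC4 ✗ → not eligible.
Sabbatical Program — status part-time ✗ (requires full-time) → not eligible.
Supplemental Life Insurance — status part-time ✓; service 4 years ≥ 2 months (≈60 days) ✓ → eligible.
Life Insurance — status part-time ✓; service 4 years ≥ 2 months (≈60 days) ✓ → eligible.
Childcare Subsidy — status part-time ✗ (requires full-time) → not eligible.
Transit Subsidy — status part-time ✓ (not excluded); service 4 years ≥ 2 months (≈60 days) ✓ → eligible.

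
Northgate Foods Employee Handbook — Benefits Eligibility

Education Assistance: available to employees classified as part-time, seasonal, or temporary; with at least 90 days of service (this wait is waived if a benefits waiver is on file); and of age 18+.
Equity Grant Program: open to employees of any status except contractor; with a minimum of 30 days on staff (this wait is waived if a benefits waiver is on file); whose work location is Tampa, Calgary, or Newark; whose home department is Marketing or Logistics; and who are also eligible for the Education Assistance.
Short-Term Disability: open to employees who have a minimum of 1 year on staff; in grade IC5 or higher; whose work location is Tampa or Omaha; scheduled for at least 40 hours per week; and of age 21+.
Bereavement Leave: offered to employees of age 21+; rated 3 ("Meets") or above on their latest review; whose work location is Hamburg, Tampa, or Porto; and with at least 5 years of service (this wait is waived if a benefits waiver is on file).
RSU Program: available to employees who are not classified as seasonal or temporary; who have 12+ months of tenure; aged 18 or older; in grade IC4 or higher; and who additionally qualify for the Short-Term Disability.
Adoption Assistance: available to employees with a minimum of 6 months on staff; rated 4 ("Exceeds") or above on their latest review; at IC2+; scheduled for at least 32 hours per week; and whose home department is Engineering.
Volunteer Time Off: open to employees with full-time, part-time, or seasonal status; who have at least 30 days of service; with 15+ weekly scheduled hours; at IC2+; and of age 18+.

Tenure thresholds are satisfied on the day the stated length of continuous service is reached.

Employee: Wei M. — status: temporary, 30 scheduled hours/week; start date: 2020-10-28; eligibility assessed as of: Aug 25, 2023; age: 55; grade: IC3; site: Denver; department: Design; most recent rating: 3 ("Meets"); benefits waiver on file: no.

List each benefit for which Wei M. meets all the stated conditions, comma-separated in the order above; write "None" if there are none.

Education Assistance

Service from 2020-10-28 to Aug 25, 2023: 1031 days.
Education Assistance — status temporary ✓; no waiver, service 1031 days ≥ 90 days ✓; age 55 ≥ 18 ✓ → eligible.
Equity Grant Program — status temporary ✓ (not excluded); no waiver, service 1031 days ≥ 30 days ✓; site Denver ✗ (not Tampa, Calgary, or Newark) → not eligible.
Short-Term Disability — service 1031 days ≥ 1 year (≈365 days) ✓; grade IC3 < IC5 ✗ → not eligible.
Bereavement Leave — age 55 ≥ 21 ✓; rating 3 ≥ 3 ✓; site Denver ✗ (not Hamburg, Tampa, or Porto) → not eligible.
RSU Program — status temporary ✗ (excluded) → not eligible.
Adoption Assistance — service 1031 days ≥ 6 months (≈180 days) ✓; rating 3 < 4 ✗ → not eligible.
Volunteer Time Off — status temporary ✗ (requires full-time, part-time, or seasonal) → not eligible.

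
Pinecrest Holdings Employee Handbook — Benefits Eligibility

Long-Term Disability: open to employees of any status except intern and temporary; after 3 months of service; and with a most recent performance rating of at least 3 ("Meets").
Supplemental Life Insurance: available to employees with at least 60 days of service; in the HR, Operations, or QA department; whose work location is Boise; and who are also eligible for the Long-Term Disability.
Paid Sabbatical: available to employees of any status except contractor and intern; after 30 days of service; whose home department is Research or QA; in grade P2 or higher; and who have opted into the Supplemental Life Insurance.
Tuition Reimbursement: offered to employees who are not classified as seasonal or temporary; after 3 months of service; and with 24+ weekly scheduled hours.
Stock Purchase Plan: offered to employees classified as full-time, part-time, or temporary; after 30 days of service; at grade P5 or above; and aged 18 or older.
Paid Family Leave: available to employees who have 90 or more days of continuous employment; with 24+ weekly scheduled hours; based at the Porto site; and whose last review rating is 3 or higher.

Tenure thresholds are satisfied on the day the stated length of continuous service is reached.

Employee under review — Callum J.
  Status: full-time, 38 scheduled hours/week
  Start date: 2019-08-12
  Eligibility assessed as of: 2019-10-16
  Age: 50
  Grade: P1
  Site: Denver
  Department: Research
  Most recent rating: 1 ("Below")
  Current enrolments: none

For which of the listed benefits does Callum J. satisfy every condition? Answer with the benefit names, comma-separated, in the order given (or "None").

Service from 2019-08-12 to 2019-10-16: 65 days.
Long-Term Disability — status full-time ✓ (not excluded); service 65 days < 3 months (≈90 days) ✗ → not eligible.
Supplemental Life Insurance — service 65 days ≥ 60 days ✓; dept Research ✗ → not eligible.
Paid Sabbatical — status full-time ✓ (not excluded); service 65 days ≥ 30 days ✓; dept Research ✓; grade P1 < P2 ✗ → not eligible.
Tuition Reimbursement — status full-time ✓ (not excluded); service 65 days < 3 months (≈90 days) ✗ → not eligible.
Stock Purchase Plan — status full-time ✓; service 65 days ≥ 30 days ✓; grade P1 < P5 ✗ → not eligible.
Paid Family Leave — service 65 days < 90 days ✗ → not eligible.

None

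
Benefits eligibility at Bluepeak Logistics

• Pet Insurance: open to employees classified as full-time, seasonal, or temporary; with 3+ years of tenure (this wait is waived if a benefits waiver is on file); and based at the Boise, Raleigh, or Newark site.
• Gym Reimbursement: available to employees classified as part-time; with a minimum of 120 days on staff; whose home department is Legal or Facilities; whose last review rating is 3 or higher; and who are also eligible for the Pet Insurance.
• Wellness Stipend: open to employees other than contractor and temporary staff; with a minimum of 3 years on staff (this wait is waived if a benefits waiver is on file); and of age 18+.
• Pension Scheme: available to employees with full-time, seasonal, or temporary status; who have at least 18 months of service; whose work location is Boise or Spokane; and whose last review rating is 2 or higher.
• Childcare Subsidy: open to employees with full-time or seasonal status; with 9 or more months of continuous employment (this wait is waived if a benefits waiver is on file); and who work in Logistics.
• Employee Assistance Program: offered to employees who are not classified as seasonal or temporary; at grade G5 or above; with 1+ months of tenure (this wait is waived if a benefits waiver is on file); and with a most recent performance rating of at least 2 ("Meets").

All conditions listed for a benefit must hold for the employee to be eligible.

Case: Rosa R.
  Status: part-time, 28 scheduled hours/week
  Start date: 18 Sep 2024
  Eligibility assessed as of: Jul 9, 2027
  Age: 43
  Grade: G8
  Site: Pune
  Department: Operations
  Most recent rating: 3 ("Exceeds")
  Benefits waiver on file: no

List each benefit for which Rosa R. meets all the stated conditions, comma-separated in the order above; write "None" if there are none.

Service from 18 Sep 2024 to Jul 9, 2027: 1024 days.
Pet Insurance — status part-time ✗ (requires full-time, seasonal, or temporary) → not eligible.
Gym Reimbursement — status part-time ✓; service 1024 days ≥ 120 days ✓; dept Operations ✗ → not eligible.
Wellness Stipend — status part-time ✓ (not excluded); no waiver, service 1024 days < 3 years (≈1095 days) ✗ → not eligible.
Pension Scheme — status part-time ✗ (requires full-time, seasonal, or temporary) → not eligible.
Childcare Subsidy — status part-time ✗ (requires full-time or seasonal) → not eligible.
Employee Assistance Program — status part-time ✓ (not excluded); grade G8 ≥ G5 ✓; no waiver, service 1024 days ≥ 1 month (≈30 days) ✓; rating 3 ≥ 2 ✓ → eligible.

Employee Assistance Program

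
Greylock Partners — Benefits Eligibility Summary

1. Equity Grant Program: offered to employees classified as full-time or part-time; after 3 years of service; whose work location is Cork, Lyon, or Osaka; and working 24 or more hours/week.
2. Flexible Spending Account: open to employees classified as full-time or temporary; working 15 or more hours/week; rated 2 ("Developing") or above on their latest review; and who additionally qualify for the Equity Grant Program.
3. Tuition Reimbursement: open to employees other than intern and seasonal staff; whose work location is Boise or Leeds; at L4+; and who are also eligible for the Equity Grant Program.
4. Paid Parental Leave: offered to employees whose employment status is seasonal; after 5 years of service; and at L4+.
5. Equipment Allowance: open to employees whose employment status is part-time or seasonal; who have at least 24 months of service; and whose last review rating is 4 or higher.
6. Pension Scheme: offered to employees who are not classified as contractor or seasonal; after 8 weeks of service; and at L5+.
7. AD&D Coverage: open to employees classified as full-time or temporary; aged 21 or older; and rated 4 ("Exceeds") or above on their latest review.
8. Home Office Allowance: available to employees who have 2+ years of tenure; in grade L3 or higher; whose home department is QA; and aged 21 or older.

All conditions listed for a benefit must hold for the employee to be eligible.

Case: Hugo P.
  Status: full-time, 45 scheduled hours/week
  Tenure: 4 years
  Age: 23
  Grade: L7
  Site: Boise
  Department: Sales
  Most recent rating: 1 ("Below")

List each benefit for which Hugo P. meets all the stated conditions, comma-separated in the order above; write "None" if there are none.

Pension Scheme

Equity Grant Program — status full-time ✓; service 4 years ≥ 3 years ✓; site Boise ✗ (not Cork, Lyon, or Osaka) → not eligible.
Flexible Spending Account — status full-time ✓; 45 hrs/wk ≥ 15 ✓; rating 1 < 2 ✗ → not eligible.
Tuition Reimbursement — status full-time ✓ (not excluded); site Boise ✓; grade L7 ≥ L4 ✓; not eligible for Equity Grant Program ✗ → not eligible.
Paid Parental Leave — status full-time ✗ (requires seasonal) → not eligible.
Equipment Allowance — status full-time ✗ (requires part-time or seasonal) → not eligible.
Pension Scheme — status full-time ✓ (not excluded); service 4 years ≥ 8 weeks (≈56 days) ✓; grade L7 ≥ L5 ✓ → eligible.
AD&D Coverage — status full-time ✓; age 23 ≥ 21 ✓; rating 1 < 4 ✗ → not eligible.
Home Office Allowance — service 4 years ≥ 2 years ✓; grade L7 ≥ L3 ✓; dept Sales ✗ → not eligible.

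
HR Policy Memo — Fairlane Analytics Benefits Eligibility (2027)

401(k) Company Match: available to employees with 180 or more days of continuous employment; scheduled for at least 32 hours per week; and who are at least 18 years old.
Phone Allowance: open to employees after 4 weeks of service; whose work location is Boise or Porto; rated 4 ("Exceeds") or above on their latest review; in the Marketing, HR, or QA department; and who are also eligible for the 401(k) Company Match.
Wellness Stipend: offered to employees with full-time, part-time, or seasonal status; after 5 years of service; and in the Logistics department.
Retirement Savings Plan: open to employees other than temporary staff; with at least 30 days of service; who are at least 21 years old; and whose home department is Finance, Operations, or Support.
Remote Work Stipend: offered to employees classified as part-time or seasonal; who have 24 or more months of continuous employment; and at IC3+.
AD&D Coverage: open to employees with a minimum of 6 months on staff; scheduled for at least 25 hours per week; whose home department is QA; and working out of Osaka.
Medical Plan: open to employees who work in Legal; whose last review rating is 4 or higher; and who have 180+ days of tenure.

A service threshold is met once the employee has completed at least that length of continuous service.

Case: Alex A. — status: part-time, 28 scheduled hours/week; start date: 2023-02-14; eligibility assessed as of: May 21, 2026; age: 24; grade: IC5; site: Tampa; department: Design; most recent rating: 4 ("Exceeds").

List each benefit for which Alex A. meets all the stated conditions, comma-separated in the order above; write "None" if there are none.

Remote Work Stipend

Service from 2023-02-14 to May 21, 2026: 1192 days.
401(k) Company Match — service 1192 days ≥ 180 days ✓; 28 hrs/wk < 32 ✗ → not eligible.
Phone Allowance — service 1192 days ≥ 4 weeks (≈28 days) ✓; site Tampa ✗ (not Boise or Porto) → not eligible.
Wellness Stipend — status part-time ✓; service 1192 days < 5 years (≈1825 days) ✗ → not eligible.
Retirement Savings Plan — status part-time ✓ (not excluded); service 1192 days ≥ 30 days ✓; age 24 ≥ 21 ✓; dept Design ✗ → not eligible.
Remote Work Stipend — status part-time ✓; service 1192 days ≥ 24 months (≈720 days) ✓; grade IC5 ≥ IC3 ✓ → eligible.
AD&D Coverage — service 1192 days ≥ 6 months (≈180 days) ✓; 28 hrs/wk ≥ 25 ✓; dept Design ✗ → not eligible.
Medical Plan — dept Design ✗ → not eligible.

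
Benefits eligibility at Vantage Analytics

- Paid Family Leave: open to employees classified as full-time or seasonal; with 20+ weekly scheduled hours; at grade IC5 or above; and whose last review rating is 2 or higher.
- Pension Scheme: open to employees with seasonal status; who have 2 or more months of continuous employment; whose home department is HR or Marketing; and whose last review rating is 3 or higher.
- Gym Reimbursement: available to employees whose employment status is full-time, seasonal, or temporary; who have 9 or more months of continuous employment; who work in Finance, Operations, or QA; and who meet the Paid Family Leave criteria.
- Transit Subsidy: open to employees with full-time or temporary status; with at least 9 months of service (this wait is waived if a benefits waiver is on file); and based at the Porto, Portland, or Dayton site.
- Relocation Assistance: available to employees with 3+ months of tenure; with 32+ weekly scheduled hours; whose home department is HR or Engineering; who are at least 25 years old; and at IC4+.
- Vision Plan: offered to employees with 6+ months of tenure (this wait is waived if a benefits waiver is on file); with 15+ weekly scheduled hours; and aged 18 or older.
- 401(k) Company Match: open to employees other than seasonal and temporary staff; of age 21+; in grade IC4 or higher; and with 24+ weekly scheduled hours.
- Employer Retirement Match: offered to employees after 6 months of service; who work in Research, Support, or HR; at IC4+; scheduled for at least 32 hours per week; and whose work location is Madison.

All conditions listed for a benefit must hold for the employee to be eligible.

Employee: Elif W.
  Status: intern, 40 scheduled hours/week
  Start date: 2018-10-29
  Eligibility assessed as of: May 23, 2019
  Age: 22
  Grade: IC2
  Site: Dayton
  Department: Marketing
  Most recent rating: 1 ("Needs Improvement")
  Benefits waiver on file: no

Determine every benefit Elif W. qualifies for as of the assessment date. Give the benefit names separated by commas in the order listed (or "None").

Service from 2018-10-29 to May 23, 2019: 206 days.
Paid Family Leave — status intern ✗ (requires full-time or seasonal) → not eligible.
Pension Scheme — status intern ✗ (requires seasonal) → not eligible.
Gym Reimbursement — status intern ✗ (requires full-time, seasonal, or temporary) → not eligible.
Transit Subsidy — status intern ✗ (requires full-time or temporary) → not eligible.
Relocation Assistance — service 206 days ≥ 3 months (≈90 days) ✓; 40 hrs/wk ≥ 32 ✓; dept Marketing ✗ → not eligible.
Vision Plan — no waiver, service 206 days ≥ 6 months (≈180 days) ✓; 40 hrs/wk ≥ 15 ✓; age 22 ≥ 18 ✓ → eligible.
401(k) Company Match — status intern ✓ (not excluded); age 22 ≥ 21 ✓; grade IC2 < IC4 ✗ → not eligible.
Employer Retirement Match — service 206 days ≥ 6 months (≈180 days) ✓; dept Marketing ✗ → not eligible.

Vision Plan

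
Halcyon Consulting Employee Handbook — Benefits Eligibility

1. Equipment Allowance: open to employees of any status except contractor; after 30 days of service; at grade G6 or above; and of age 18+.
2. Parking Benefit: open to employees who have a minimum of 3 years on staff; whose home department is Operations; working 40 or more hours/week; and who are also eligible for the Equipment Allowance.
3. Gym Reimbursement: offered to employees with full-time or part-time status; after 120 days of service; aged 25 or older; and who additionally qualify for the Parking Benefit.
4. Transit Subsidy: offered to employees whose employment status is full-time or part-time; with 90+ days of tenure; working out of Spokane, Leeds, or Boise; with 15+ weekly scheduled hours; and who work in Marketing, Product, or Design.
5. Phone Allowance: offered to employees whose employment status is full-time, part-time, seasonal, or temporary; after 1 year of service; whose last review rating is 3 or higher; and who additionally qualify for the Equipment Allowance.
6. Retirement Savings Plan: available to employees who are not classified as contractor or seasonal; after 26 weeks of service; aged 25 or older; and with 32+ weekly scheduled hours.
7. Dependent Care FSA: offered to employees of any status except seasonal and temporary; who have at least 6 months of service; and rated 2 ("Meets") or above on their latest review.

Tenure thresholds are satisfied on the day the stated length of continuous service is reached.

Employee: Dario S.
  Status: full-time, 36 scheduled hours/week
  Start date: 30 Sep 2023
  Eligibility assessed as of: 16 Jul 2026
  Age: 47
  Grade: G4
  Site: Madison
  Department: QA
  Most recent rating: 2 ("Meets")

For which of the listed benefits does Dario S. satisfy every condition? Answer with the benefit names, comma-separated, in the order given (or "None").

Retirement Savings Plan, Dependent Care FSA

Service from 30 Sep 2023 to 16 Jul 2026: 1020 days.
Equipment Allowance — status full-time ✓ (not excluded); service 1020 days ≥ 30 days ✓; grade G4 < G6 ✗ → not eligible.
Parking Benefit — service 1020 days < 3 years (≈1095 days) ✗ → not eligible.
Gym Reimbursement — status full-time ✓; service 1020 days ≥ 120 days ✓; age 47 ≥ 25 ✓; not eligible for Parking Benefit ✗ → not eligible.
Transit Subsidy — status full-time ✓; service 1020 days ≥ 90 days ✓; site Madison ✗ (not Spokane, Leeds, or Boise) → not eligible.
Phone Allowance — status full-time ✓; service 1020 days ≥ 1 year (≈365 days) ✓; rating 2 < 3 ✗ → not eligible.
Retirement Savings Plan — status full-time ✓ (not excluded); service 1020 days ≥ 26 weeks (≈182 days) ✓; age 47 ≥ 25 ✓; 36 hrs/wk ≥ 32 ✓ → eligible.
Dependent Care FSA — status full-time ✓ (not excluded); service 1020 days ≥ 6 months (≈180 days) ✓; rating 2 ≥ 2 ✓ → eligible.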